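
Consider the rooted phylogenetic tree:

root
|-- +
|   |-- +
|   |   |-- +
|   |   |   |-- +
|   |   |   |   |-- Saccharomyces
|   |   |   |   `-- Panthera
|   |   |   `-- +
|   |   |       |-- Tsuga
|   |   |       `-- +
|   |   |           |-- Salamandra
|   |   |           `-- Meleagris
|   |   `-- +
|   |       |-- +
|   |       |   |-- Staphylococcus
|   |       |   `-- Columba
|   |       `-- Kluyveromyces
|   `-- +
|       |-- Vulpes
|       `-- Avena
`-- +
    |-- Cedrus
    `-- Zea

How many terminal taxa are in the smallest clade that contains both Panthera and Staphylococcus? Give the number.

The MRCA of Panthera and Staphylococcus is the node subtending (((Saccharomyces,Panthera),(Tsuga,(Salamandra,Meleagris))),((Staphylococcus,Columba),Kluyveromyces)).
That clade contains 8 terminal taxa: Columba, Kluyveromyces, Meleagris, Panthera, Saccharomyces, Salamandra, Staphylococcus, Tsuga.

8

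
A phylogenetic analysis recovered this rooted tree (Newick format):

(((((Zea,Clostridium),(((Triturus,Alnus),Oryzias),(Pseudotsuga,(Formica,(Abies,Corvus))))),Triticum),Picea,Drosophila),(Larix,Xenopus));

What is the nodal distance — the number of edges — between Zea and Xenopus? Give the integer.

The MRCA of Zea and Xenopus is the root of the tree.
From Zea up to that node: 5 branches. From Xenopus up to the same node: 2 branches. Total: 5 + 2 = 7.

7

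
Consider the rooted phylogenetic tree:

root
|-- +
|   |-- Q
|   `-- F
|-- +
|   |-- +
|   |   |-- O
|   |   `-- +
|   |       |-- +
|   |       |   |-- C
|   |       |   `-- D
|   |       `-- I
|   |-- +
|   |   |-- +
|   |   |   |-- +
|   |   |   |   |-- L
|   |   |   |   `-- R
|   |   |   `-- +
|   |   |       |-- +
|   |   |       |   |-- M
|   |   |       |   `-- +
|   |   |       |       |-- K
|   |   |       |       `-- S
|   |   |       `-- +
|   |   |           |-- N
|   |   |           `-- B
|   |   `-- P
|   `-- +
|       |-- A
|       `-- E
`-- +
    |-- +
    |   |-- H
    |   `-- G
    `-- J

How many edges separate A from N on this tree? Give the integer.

7

The MRCA of A and N is the node subtending ((O,((C,D),I)),(((L,R),((M,(K,S)),(N,B))),P),(A,E)).
From A up to that node: 2 branches. From N up to the same node: 5 branches. Total: 2 + 5 = 7.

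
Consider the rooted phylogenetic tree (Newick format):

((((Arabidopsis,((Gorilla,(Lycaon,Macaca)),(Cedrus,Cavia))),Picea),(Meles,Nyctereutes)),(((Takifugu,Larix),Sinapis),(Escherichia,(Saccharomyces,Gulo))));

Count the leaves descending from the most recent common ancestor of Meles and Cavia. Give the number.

The MRCA of Meles and Cavia is the node subtending (((Arabidopsis,((Gorilla,(Lycaon,Macaca)),(Cedrus,Cavia))),Picea),(Meles,Nyctereutes)).
That clade contains 9 terminal taxa: Arabidopsis, Cavia, Cedrus, Gorilla, Lycaon, Macaca, Meles, Nyctereutes, Picea.

9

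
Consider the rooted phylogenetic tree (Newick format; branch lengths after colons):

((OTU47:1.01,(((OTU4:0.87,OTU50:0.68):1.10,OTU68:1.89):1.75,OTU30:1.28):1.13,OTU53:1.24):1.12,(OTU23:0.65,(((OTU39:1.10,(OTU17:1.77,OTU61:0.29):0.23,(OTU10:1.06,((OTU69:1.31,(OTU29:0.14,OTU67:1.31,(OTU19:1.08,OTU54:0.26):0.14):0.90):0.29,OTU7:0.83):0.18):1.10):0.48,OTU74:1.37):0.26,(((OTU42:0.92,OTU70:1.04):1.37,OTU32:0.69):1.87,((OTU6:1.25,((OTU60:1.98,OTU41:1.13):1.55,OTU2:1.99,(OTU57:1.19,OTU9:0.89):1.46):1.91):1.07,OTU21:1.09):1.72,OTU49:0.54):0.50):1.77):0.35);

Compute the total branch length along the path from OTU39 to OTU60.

10.57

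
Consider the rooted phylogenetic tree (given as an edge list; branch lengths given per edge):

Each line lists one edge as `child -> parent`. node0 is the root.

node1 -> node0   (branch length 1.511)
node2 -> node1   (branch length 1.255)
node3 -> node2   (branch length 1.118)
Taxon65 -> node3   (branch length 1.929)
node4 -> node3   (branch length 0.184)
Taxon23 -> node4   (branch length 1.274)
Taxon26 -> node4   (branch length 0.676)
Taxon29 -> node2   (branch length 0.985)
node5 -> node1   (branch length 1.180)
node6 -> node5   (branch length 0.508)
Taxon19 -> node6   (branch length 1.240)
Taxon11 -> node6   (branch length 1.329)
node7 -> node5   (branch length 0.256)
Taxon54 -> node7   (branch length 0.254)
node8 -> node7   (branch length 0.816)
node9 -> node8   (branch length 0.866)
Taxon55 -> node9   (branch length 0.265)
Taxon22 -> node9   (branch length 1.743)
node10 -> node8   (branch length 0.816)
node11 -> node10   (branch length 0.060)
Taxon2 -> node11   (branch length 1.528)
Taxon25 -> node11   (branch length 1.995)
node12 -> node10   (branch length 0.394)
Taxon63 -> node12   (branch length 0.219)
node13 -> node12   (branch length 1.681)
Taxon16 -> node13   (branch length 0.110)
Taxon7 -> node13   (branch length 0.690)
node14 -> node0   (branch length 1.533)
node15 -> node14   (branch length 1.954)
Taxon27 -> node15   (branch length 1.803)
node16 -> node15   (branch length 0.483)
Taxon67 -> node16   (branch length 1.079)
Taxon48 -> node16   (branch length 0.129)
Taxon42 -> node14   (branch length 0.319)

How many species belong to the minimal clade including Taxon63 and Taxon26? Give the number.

14

The MRCA of Taxon63 and Taxon26 is the node subtending (((Taxon65,(Taxon23,Taxon26)),Taxon29),((Taxon19,Taxon11),(Taxon54,((Taxon55,Taxon22),((Taxon2,Taxon25),(Taxon63,(Taxon16,Taxon7))))))).
That clade contains 14 terminal taxa: Taxon11, Taxon16, Taxon19, Taxon2, Taxon22, Taxon23, Taxon25, Taxon26, Taxon29, Taxon54, Taxon55, Taxon63, Taxon65, Taxon7.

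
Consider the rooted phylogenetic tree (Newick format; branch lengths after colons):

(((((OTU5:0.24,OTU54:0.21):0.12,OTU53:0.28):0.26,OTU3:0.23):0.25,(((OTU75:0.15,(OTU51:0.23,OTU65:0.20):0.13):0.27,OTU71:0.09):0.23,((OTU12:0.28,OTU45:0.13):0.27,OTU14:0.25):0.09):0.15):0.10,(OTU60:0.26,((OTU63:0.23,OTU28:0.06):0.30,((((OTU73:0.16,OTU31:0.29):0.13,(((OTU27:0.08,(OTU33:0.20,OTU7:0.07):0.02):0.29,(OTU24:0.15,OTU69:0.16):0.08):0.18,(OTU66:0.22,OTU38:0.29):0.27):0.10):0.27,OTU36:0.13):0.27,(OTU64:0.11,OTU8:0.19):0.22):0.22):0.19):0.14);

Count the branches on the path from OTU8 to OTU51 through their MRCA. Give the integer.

11

The MRCA of OTU8 and OTU51 is the root of the tree.
From OTU8 up to that node: 5 branches. From OTU51 up to the same node: 6 branches. Total: 5 + 6 = 11.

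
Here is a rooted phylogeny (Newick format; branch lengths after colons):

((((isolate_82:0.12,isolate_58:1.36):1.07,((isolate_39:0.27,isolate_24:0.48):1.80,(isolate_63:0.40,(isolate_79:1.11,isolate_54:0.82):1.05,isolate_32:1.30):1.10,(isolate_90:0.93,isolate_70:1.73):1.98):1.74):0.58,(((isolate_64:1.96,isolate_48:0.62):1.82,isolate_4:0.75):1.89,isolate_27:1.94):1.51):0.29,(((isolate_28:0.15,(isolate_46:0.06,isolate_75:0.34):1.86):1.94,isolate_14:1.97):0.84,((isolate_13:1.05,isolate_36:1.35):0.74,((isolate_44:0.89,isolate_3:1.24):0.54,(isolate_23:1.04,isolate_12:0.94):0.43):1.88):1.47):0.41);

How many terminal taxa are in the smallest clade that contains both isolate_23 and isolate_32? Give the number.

The MRCA of isolate_23 and isolate_32 is the root, so the clade is the entire tree.
That clade contains 24 terminal taxa: isolate_12, isolate_13, isolate_14, isolate_23, isolate_24, isolate_27, isolate_28, isolate_3, isolate_32, isolate_36, isolate_39, isolate_4, isolate_44, isolate_46, isolate_48, isolate_54, isolate_58, isolate_63, isolate_64, isolate_70, isolate_75, isolate_79, isolate_82, isolate_90.

24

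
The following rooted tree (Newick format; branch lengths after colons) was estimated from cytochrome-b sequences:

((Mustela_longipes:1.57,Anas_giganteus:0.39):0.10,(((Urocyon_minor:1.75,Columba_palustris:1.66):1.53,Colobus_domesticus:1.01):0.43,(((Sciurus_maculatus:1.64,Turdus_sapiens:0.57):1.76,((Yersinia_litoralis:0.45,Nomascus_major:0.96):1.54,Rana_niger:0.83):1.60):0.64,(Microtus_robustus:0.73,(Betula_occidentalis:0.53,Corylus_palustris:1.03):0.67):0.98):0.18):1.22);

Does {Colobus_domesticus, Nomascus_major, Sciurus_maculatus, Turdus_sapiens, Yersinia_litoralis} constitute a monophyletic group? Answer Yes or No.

No

The MRCA of the listed taxa subtends (((Urocyon_minor,Columba_palustris),Colobus_domesticus),(((Sciurus_maculatus,Turdus_sapiens),((Yersinia_litoralis,Nomascus_major),Rana_niger)),(Microtus_robustus,(Betula_occidentalis,Corylus_palustris)))).
That clade also contains Betula_occidentalis, Columba_palustris, Corylus_palustris, Microtus_robustus, Rana_niger, Urocyon_minor, which are not in the proposed group, so the group is not monophyletic.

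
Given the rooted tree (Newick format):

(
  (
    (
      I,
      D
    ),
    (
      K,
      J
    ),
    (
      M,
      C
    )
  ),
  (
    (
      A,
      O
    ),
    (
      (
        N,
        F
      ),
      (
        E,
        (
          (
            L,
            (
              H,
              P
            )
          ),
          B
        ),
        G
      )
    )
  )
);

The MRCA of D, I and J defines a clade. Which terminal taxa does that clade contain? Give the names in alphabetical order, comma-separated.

C, D, I, J, K, M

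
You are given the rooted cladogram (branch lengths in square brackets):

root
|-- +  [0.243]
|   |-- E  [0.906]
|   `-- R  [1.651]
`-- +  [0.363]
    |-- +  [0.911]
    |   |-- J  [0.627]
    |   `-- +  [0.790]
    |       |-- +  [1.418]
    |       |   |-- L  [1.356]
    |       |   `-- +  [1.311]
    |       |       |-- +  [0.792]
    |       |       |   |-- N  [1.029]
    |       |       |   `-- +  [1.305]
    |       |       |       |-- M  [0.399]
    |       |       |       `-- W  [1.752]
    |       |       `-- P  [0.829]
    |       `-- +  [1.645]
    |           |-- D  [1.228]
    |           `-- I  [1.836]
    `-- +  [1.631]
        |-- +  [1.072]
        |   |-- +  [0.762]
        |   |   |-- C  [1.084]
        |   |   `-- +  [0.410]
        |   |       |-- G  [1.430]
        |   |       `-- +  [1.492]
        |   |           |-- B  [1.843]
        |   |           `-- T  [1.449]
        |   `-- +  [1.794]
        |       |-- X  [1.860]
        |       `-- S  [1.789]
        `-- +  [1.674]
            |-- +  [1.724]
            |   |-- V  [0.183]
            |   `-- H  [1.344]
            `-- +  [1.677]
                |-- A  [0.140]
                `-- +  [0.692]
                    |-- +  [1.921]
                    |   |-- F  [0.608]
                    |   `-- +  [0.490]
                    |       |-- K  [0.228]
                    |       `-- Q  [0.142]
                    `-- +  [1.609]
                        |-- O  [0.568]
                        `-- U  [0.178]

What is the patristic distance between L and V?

9.687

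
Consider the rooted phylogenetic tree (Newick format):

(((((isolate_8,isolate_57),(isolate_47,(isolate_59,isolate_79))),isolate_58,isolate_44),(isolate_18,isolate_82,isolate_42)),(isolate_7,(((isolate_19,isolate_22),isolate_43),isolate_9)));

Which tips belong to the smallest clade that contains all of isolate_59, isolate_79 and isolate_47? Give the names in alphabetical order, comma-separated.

isolate_47, isolate_59, isolate_79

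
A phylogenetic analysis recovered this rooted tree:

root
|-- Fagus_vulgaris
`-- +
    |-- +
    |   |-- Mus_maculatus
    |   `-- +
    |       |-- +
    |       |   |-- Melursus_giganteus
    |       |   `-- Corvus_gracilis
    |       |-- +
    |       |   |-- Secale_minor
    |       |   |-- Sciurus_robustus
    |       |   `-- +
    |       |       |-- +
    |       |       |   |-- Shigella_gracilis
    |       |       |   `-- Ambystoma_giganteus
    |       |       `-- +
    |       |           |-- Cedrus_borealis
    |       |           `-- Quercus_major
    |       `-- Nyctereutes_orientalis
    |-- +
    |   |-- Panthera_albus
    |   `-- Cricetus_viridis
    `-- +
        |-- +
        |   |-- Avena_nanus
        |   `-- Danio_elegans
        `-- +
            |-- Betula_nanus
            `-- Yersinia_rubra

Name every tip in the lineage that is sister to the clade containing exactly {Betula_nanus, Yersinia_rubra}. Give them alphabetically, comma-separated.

The clade containing exactly {Betula_nanus, Yersinia_rubra} attaches to the tree at the node subtending ((Avena_nanus,Danio_elegans),(Betula_nanus,Yersinia_rubra)).
The other lineage descending from that same node — the sister group — is (Avena_nanus,Danio_elegans); its 2 tips in alphabetical order are the answer.

Avena_nanus, Danio_elegans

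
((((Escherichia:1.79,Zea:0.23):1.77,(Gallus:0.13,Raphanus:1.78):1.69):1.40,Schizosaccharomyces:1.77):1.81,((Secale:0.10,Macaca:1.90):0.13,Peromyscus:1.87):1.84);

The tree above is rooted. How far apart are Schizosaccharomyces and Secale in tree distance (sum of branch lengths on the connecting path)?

5.65

The path runs Schizosaccharomyces → … → MRCA → … → Secale; the MRCA is the root of the tree.
Branch lengths along that path: 1.77 + 1.81 + 1.84 + 0.13 + 0.10 = 5.65.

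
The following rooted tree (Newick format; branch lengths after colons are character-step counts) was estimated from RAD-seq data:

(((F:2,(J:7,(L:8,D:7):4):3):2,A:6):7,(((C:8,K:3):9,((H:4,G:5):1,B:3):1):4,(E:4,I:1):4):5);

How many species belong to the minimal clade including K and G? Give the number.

The MRCA of K and G is the node subtending ((C,K),((H,G),B)).
That clade contains 5 terminal taxa: B, C, G, H, K.

5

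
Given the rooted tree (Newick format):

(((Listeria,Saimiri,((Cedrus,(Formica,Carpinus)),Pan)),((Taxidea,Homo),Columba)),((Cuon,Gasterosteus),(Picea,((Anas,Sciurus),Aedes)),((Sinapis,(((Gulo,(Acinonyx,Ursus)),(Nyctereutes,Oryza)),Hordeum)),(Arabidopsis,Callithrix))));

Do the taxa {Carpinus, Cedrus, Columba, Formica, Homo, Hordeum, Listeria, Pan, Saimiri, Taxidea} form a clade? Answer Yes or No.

The MRCA of the listed taxa is the root, so the smallest clade containing them is the whole tree.
That clade also contains Acinonyx, Aedes, Anas, Arabidopsis, Callithrix, Cuon, Gasterosteus, Gulo, Nyctereutes, Oryza, Picea, Sciurus, Sinapis, Ursus, which are not in the proposed group, so the group is not monophyletic.

No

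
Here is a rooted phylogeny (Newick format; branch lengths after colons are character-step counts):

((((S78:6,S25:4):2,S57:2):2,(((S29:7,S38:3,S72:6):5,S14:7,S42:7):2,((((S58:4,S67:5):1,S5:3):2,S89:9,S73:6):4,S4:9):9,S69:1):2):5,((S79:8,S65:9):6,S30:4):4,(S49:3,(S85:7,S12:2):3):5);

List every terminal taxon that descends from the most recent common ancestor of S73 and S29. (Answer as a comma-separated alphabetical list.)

S14, S29, S38, S4, S42, S5, S58, S67, S69, S72, S73, S89

Tracing S73: it sits inside (((S58,S67),S5),S89,S73).
Tracing S29: it sits inside (S29,S38,S72).
The smallest clade enclosing both is (((S29,S38,S72),S14,S42),((((S58,S67),S5),S89,S73),S4),S69); the answer is its 12 terminal taxa in alphabetical order.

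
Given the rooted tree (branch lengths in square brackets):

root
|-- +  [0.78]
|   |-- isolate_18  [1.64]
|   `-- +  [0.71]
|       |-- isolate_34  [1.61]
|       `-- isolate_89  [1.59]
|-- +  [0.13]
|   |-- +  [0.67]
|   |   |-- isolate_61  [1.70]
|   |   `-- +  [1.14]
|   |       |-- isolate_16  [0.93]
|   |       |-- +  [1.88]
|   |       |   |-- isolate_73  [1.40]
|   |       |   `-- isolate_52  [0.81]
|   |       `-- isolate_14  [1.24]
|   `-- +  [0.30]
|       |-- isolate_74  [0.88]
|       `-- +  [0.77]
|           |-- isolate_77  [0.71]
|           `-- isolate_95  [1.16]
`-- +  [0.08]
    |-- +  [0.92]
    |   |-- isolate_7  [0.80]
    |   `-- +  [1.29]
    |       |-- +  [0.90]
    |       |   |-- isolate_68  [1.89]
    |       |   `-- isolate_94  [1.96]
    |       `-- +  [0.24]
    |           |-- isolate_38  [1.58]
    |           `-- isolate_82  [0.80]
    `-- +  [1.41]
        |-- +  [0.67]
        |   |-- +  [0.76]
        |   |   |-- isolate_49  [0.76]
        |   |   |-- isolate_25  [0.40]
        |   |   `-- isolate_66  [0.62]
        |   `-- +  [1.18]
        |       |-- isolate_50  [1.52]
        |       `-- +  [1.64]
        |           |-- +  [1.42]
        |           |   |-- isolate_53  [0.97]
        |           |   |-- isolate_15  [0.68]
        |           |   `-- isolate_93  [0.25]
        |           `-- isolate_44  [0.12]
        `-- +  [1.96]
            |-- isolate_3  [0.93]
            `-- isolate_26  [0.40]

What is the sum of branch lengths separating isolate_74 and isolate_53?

8.68

The path runs isolate_74 → … → MRCA → … → isolate_53; the MRCA is the root of the tree.
Branch lengths along that path: 0.88 + 0.30 + 0.13 + 0.08 + 1.41 + 0.67 + 1.18 + 1.64 + 1.42 + 0.97 = 8.68.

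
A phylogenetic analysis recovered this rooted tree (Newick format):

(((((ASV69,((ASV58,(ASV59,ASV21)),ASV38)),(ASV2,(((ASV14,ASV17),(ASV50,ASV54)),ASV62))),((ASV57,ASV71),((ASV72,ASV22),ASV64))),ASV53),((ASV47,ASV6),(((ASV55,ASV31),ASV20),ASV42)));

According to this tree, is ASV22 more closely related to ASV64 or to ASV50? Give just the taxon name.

The MRCA of ASV22 and ASV64 subtends ((ASV72,ASV22),ASV64) (3 taxa).
The MRCA of ASV22 and ASV50 subtends (((ASV69,((ASV58,(ASV59,ASV21)),ASV38)),(ASV2,(((ASV14,ASV17),(ASV50,ASV54)),ASV62))),((ASV57,ASV71),((ASV72,ASV22),ASV64))) (16 taxa).
The first is nested inside the second, so ASV22 shares a more recent common ancestor with ASV64.

ASV64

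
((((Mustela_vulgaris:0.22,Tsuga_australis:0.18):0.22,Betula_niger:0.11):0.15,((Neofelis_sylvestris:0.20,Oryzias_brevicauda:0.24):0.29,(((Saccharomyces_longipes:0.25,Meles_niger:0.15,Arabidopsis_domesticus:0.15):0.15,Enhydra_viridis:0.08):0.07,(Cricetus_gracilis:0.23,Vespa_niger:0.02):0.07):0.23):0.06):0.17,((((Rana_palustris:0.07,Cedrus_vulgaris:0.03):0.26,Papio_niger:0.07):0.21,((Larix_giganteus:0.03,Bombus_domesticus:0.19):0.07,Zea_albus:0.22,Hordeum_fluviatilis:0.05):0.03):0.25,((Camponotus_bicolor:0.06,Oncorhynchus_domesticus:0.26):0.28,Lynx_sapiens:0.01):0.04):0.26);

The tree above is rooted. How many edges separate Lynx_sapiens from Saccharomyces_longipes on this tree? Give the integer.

9

The MRCA of Lynx_sapiens and Saccharomyces_longipes is the root of the tree.
From Lynx_sapiens up to that node: 3 branches. From Saccharomyces_longipes up to the same node: 6 branches. Total: 3 + 6 = 9.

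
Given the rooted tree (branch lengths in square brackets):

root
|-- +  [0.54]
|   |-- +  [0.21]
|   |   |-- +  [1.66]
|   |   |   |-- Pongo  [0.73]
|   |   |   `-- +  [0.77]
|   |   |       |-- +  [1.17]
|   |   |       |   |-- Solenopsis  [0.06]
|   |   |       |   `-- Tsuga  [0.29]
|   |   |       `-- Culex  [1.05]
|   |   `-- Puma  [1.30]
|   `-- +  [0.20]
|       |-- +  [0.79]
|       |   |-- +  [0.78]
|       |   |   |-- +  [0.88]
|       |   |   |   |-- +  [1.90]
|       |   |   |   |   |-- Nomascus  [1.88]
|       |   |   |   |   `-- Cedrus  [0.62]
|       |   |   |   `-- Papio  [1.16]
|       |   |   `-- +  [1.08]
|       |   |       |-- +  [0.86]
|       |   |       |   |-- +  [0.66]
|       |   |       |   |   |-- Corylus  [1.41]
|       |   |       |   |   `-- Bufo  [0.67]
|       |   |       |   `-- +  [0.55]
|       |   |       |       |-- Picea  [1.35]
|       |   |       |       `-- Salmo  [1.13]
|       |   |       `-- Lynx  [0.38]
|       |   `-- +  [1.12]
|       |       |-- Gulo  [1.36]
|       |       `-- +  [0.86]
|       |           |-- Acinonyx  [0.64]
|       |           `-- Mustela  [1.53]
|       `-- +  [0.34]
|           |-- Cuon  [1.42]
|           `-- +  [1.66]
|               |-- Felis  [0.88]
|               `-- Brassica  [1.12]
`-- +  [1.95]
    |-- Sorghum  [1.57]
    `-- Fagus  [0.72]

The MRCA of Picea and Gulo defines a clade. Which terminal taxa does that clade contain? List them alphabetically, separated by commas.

Acinonyx, Bufo, Cedrus, Corylus, Gulo, Lynx, Mustela, Nomascus, Papio, Picea, Salmo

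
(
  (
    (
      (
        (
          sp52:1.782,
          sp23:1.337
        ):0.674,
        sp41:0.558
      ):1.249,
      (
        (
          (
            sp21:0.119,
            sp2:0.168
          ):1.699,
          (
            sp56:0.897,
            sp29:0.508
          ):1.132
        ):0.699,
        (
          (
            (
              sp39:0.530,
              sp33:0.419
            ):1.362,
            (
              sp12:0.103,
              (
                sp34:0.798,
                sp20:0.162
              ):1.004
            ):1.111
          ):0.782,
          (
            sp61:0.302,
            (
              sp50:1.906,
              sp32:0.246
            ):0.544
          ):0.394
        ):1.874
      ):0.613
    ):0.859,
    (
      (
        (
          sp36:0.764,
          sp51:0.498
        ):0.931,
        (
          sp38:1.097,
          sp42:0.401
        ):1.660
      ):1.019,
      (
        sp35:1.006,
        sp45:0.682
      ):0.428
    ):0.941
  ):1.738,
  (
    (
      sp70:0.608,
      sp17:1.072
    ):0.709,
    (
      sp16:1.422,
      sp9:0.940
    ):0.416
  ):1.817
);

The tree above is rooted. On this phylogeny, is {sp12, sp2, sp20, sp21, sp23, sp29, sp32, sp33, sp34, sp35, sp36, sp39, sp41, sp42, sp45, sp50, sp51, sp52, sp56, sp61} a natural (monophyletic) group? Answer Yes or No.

No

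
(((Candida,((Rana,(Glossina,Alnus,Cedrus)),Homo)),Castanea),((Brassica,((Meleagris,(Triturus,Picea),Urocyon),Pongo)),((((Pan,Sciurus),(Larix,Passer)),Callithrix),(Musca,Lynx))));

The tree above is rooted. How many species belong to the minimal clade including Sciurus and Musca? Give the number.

7

The MRCA of Sciurus and Musca is the node subtending ((((Pan,Sciurus),(Larix,Passer)),Callithrix),(Musca,Lynx)).
That clade contains 7 terminal taxa: Callithrix, Larix, Lynx, Musca, Pan, Passer, Sciurus.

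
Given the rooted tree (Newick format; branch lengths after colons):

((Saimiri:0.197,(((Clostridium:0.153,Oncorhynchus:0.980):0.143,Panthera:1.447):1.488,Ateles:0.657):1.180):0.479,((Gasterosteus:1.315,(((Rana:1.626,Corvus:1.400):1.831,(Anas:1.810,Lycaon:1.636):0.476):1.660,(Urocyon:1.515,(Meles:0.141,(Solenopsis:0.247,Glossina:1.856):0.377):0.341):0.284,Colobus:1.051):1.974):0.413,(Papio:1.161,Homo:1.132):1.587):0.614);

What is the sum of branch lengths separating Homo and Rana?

10.223

The path runs Homo → … → MRCA → … → Rana; the MRCA is the node subtending ((Gasterosteus,(((Rana,Corvus),(Anas,Lycaon)),(Urocyon,(Meles,(Solenopsis,Glossina))),Colobus)),(Papio,Homo)).
Branch lengths along that path: 1.132 + 1.587 + 0.413 + 1.974 + 1.660 + 1.831 + 1.626 = 10.223.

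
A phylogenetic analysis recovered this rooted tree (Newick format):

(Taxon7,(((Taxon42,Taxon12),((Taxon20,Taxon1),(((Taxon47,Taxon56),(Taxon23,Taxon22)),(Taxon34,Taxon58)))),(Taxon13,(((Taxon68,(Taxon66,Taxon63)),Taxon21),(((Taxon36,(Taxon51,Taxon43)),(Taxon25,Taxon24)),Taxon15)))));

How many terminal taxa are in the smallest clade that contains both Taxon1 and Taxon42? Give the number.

10

The MRCA of Taxon1 and Taxon42 is the node subtending ((Taxon42,Taxon12),((Taxon20,Taxon1),(((Taxon47,Taxon56),(Taxon23,Taxon22)),(Taxon34,Taxon58)))).
That clade contains 10 terminal taxa: Taxon1, Taxon12, Taxon20, Taxon22, Taxon23, Taxon34, Taxon42, Taxon47, Taxon56, Taxon58.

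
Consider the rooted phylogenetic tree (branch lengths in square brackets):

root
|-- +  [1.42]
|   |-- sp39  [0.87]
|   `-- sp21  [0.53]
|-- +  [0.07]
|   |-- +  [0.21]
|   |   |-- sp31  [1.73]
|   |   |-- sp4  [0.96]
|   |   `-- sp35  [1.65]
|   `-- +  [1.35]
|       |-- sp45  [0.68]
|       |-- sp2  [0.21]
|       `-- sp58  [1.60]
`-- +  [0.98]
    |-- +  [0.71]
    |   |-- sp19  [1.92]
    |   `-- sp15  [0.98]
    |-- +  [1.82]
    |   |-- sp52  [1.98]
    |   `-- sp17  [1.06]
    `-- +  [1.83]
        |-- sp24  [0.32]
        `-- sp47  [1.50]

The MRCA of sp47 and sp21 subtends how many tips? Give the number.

The MRCA of sp47 and sp21 is the root, so the clade is the entire tree.
That clade contains 14 terminal taxa: sp15, sp17, sp19, sp2, sp21, sp24, sp31, sp35, sp39, sp4, sp45, sp47, sp52, sp58.

14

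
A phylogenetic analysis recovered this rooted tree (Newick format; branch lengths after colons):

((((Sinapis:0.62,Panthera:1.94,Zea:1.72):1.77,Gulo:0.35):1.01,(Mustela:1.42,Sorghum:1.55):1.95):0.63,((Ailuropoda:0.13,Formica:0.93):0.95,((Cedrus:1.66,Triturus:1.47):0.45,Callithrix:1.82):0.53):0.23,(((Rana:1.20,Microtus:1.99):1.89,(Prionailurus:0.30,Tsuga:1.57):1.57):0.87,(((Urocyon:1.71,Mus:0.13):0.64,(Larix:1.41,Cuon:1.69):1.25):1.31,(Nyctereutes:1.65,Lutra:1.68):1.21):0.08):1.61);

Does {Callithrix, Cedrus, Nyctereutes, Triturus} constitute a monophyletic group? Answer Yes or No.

The MRCA of the listed taxa is the root, so the smallest clade containing them is the whole tree.
That clade also contains Ailuropoda, Cuon, Formica, Gulo, Larix, Lutra, Microtus, Mus, Mustela, Panthera, Prionailurus, Rana, Sinapis, Sorghum, Tsuga, Urocyon, Zea, which are not in the proposed group, so the group is not monophyletic.

No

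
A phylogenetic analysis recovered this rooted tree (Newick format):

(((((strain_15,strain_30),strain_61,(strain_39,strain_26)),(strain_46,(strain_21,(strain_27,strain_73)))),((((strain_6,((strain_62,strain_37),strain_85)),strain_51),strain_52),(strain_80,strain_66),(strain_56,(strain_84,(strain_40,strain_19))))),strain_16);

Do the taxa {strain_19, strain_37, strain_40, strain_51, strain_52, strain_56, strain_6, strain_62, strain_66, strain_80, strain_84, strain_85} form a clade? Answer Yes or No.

Yes

The most recent common ancestor of these taxa subtends ((((strain_6,((strain_62,strain_37),strain_85)),strain_51),strain_52),(strain_80,strain_66),(strain_56,(strain_84,(strain_40,strain_19)))).
That clade has exactly 12 tips — every listed taxon and nothing else — so the group is monophyletic.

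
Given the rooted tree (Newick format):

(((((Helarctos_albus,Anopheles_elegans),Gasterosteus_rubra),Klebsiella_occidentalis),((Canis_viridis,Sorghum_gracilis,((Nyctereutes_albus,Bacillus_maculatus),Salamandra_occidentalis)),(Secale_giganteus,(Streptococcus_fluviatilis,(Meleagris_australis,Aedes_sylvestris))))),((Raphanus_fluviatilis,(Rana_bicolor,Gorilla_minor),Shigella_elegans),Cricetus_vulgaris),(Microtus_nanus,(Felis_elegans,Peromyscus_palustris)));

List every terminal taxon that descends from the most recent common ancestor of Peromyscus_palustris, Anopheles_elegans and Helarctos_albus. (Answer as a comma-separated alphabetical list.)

Aedes_sylvestris, Anopheles_elegans, Bacillus_maculatus, Canis_viridis, Cricetus_vulgaris, Felis_elegans, Gasterosteus_rubra, Gorilla_minor, Helarctos_albus, Klebsiella_occidentalis, Meleagris_australis, Microtus_nanus, Nyctereutes_albus, Peromyscus_palustris, Rana_bicolor, Raphanus_fluviatilis, Salamandra_occidentalis, Secale_giganteus, Shigella_elegans, Sorghum_gracilis, Streptococcus_fluviatilis

Tracing Peromyscus_palustris: it sits inside (Felis_elegans,Peromyscus_palustris).
Tracing Anopheles_elegans: it sits inside (Helarctos_albus,Anopheles_elegans).
Tracing Helarctos_albus: it sits inside (Helarctos_albus,Anopheles_elegans).
The smallest clade enclosing all 3 is the whole tree (their MRCA is the root), so the answer is all 21 tips in alphabetical order.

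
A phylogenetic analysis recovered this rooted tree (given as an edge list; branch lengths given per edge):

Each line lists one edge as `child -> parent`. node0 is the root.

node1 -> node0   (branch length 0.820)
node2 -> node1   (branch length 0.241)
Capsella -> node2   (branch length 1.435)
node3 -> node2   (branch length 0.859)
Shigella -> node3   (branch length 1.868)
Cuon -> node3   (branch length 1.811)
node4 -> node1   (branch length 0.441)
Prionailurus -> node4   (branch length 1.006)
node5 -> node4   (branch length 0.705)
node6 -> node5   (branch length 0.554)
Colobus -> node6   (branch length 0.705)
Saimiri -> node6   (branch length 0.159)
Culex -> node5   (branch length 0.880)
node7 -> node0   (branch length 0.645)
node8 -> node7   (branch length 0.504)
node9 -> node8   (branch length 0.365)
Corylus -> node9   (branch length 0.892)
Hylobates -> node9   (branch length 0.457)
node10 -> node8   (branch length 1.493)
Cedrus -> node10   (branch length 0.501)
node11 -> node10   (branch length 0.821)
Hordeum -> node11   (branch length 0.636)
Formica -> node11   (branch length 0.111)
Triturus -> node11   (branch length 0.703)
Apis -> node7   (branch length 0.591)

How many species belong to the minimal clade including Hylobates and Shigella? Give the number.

14

The MRCA of Hylobates and Shigella is the root, so the clade is the entire tree.
That clade contains 14 terminal taxa: Apis, Capsella, Cedrus, Colobus, Corylus, Culex, Cuon, Formica, Hordeum, Hylobates, Prionailurus, Saimiri, Shigella, Triturus.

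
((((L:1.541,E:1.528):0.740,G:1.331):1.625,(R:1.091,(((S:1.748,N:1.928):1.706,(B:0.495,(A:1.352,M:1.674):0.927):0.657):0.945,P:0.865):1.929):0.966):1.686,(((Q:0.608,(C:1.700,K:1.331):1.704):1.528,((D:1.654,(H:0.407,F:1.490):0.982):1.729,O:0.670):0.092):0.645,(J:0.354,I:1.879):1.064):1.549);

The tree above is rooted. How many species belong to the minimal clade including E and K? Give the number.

19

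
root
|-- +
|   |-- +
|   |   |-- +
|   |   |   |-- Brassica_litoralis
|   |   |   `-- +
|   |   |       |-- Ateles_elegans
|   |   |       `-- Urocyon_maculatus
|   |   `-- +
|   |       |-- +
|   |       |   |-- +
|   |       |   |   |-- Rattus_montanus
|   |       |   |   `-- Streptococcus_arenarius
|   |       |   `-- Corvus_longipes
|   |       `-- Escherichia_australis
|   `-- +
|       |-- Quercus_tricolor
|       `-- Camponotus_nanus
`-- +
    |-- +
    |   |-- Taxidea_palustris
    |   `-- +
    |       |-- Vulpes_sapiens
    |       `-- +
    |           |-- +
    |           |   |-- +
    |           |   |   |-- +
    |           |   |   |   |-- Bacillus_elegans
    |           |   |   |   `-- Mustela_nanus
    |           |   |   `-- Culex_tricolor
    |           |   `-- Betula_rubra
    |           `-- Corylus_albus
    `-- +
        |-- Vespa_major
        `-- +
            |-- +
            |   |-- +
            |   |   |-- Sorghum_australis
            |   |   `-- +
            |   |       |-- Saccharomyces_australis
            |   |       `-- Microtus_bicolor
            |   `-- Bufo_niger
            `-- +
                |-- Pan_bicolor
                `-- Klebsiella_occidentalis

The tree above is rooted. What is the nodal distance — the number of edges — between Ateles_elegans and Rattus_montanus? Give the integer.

7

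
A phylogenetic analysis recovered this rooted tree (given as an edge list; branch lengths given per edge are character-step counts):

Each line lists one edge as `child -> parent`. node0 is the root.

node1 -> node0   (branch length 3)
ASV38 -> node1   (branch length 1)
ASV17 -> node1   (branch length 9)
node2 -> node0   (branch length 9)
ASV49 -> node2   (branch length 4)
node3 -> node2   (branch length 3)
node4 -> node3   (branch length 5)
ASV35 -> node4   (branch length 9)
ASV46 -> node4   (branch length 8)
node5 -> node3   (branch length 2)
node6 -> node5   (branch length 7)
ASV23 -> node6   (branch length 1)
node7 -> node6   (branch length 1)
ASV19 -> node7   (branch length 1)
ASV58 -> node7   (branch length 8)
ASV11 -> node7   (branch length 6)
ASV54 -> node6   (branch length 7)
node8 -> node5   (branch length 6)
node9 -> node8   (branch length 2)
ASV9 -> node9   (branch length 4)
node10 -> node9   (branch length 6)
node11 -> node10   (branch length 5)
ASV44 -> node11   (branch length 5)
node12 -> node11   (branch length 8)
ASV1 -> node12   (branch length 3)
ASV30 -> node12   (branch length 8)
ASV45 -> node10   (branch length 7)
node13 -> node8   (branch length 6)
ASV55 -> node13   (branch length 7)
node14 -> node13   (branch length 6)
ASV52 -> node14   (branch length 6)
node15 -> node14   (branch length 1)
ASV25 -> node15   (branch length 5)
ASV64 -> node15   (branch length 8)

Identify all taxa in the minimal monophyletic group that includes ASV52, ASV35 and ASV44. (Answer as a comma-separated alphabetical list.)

Tracing ASV52: it sits inside (ASV52,(ASV25,ASV64)).
Tracing ASV35: it sits inside (ASV35,ASV46).
Tracing ASV44: it sits inside (ASV44,(ASV1,ASV30)).
The smallest clade enclosing all 3 is ((ASV35,ASV46),((ASV23,(ASV19,ASV58,ASV11),ASV54),((ASV9,((ASV44,(ASV1,ASV30)),ASV45)),(ASV55,(ASV52,(ASV25,ASV64)))))); the answer is its 16 terminal taxa in alphabetical order.

ASV1, ASV11, ASV19, ASV23, ASV25, ASV30, ASV35, ASV44, ASV45, ASV46, ASV52, ASV54, ASV55, ASV58, ASV64, ASV9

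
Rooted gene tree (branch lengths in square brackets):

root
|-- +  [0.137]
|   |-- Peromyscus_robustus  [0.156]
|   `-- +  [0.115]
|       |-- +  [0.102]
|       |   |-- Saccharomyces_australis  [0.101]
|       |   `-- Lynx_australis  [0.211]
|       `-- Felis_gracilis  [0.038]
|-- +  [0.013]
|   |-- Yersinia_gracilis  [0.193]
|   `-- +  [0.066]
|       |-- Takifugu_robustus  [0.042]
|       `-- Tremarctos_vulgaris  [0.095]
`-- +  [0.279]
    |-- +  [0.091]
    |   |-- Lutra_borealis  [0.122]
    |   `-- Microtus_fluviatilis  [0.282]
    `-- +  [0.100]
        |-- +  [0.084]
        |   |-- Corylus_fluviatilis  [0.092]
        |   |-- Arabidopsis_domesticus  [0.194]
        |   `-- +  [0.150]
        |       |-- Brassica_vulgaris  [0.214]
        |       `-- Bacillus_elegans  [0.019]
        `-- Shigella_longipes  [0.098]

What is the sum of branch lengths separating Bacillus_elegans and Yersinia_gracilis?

The path runs Bacillus_elegans → … → MRCA → … → Yersinia_gracilis; the MRCA is the root of the tree.
Branch lengths along that path: 0.019 + 0.150 + 0.084 + 0.100 + 0.279 + 0.013 + 0.193 = 0.838.

0.838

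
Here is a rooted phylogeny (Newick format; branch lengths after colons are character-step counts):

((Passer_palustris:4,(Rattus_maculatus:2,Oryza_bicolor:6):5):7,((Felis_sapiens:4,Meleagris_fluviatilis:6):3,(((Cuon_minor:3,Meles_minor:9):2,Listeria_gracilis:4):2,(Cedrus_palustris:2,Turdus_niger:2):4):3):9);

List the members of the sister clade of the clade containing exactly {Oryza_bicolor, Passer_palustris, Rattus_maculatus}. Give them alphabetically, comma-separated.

The clade containing exactly {Oryza_bicolor, Passer_palustris, Rattus_maculatus} attaches directly to the root of the tree.
The other lineage descending from that same node — the sister group — is ((Felis_sapiens,Meleagris_fluviatilis),(((Cuon_minor,Meles_minor),Listeria_gracilis),(Cedrus_palustris,Turdus_niger))); its 7 tips in alphabetical order are the answer.

Cedrus_palustris, Cuon_minor, Felis_sapiens, Listeria_gracilis, Meleagris_fluviatilis, Meles_minor, Turdus_niger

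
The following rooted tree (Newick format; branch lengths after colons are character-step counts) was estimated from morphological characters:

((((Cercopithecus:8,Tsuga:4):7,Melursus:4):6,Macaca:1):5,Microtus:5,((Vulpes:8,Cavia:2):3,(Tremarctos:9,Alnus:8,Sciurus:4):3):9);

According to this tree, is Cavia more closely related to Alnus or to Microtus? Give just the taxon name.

The MRCA of Cavia and Alnus subtends ((Vulpes,Cavia),(Tremarctos,Alnus,Sciurus)) (5 taxa).
The MRCA of Cavia and Microtus is the root, subtending the entire tree (10 taxa).
The first is nested inside the second, so Cavia shares a more recent common ancestor with Alnus.

Alnus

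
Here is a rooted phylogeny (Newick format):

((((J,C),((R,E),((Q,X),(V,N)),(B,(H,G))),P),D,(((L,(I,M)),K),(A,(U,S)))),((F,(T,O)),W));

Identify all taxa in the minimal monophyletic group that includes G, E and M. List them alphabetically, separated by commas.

Tracing G: it sits inside (H,G).
Tracing E: it sits inside (R,E).
Tracing M: it sits inside (I,M).
The smallest clade enclosing all 3 is (((J,C),((R,E),((Q,X),(V,N)),(B,(H,G))),P),D,(((L,(I,M)),K),(A,(U,S)))); the answer is its 20 terminal taxa in alphabetical order.

A, B, C, D, E, G, H, I, J, K, L, M, N, P, Q, R, S, U, V, X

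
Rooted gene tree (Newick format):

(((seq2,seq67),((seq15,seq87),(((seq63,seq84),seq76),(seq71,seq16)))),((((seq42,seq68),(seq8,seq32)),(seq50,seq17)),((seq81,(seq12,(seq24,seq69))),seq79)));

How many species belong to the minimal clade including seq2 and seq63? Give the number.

The MRCA of seq2 and seq63 is the node subtending ((seq2,seq67),((seq15,seq87),(((seq63,seq84),seq76),(seq71,seq16)))).
That clade contains 9 terminal taxa: seq15, seq16, seq2, seq63, seq67, seq71, seq76, seq84, seq87.

9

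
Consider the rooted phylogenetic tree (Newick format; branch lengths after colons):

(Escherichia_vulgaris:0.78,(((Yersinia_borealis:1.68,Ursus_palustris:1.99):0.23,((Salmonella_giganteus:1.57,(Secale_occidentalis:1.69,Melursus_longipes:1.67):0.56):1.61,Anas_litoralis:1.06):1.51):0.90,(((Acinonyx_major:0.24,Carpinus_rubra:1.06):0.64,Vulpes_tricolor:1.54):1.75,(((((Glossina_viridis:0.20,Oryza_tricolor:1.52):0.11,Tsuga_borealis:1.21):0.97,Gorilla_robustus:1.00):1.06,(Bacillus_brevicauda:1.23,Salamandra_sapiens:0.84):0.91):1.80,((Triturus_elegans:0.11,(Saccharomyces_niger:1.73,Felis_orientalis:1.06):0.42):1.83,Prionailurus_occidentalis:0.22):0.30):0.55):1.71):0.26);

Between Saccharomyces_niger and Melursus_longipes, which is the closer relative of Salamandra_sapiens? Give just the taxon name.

The MRCA of Salamandra_sapiens and Saccharomyces_niger subtends (((((Glossina_viridis,Oryza_tricolor),Tsuga_borealis),Gorilla_robustus),(Bacillus_brevicauda,Salamandra_sapiens)),((Triturus_elegans,(Saccharomyces_niger,Felis_orientalis)),Prionailurus_occidentalis)) (10 taxa).
The MRCA of Salamandra_sapiens and Melursus_longipes subtends (((Yersinia_borealis,Ursus_palustris),((Salmonella_giganteus,(Secale_occidentalis,Melursus_longipes)),Anas_litoralis)),(((Acinonyx_major,Carpinus_rubra),Vulpes_tricolor),(((((Glossina_viridis,Oryza_tricolor),Tsuga_borealis),Gorilla_robustus),(Bacillus_brevicauda,Salamandra_sapiens)),((Triturus_elegans,(Saccharomyces_niger,Felis_orientalis)),Prionailurus_occidentalis)))) (19 taxa).
The first is nested inside the second, so Salamandra_sapiens shares a more recent common ancestor with Saccharomyces_niger.

Saccharomyces_niger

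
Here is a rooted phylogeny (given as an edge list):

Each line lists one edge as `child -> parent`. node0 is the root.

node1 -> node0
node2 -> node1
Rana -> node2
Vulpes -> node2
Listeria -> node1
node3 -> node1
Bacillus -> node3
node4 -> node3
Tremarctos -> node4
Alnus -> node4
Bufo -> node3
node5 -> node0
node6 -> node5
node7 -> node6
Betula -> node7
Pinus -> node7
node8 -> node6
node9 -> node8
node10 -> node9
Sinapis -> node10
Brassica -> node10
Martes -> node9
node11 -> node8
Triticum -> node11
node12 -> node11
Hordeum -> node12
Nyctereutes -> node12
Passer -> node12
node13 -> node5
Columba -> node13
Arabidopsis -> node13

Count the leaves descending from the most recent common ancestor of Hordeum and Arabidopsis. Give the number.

11

The MRCA of Hordeum and Arabidopsis is the node subtending (((Betula,Pinus),(((Sinapis,Brassica),Martes),(Triticum,(Hordeum,Nyctereutes,Passer)))),(Columba,Arabidopsis)).
That clade contains 11 terminal taxa: Arabidopsis, Betula, Brassica, Columba, Hordeum, Martes, Nyctereutes, Passer, Pinus, Sinapis, Triticum.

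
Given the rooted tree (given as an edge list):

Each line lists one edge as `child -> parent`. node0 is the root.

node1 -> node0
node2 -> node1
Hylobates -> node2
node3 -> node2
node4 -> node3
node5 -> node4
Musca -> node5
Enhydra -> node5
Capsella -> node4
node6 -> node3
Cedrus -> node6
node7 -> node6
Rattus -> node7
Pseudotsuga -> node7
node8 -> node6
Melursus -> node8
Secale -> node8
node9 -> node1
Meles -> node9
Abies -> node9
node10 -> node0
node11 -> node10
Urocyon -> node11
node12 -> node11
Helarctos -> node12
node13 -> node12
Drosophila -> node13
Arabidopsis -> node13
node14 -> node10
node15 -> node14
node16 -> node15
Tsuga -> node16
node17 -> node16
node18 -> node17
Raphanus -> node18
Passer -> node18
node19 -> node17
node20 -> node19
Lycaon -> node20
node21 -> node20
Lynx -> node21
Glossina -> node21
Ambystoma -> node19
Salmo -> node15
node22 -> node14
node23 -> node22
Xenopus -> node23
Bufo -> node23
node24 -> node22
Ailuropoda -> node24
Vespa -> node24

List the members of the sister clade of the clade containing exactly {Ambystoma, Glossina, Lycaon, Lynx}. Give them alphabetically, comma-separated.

The clade containing exactly {Ambystoma, Glossina, Lycaon, Lynx} attaches to the tree at the node subtending ((Raphanus,Passer),((Lycaon,(Lynx,Glossina)),Ambystoma)).
The other lineage descending from that same node — the sister group — is (Raphanus,Passer); its 2 tips in alphabetical order are the answer.

Passer, Raphanus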